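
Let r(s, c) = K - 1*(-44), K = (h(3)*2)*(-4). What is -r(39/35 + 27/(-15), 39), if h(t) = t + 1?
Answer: -12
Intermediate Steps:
h(t) = 1 + t
K = -32 (K = ((1 + 3)*2)*(-4) = (4*2)*(-4) = 8*(-4) = -32)
r(s, c) = 12 (r(s, c) = -32 - 1*(-44) = -32 + 44 = 12)
-r(39/35 + 27/(-15), 39) = -1*12 = -12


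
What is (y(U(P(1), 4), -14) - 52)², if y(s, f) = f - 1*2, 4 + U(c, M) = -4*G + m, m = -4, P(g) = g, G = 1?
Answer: 4624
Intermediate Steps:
U(c, M) = -12 (U(c, M) = -4 + (-4*1 - 4) = -4 + (-4 - 4) = -4 - 8 = -12)
y(s, f) = -2 + f (y(s, f) = f - 2 = -2 + f)
(y(U(P(1), 4), -14) - 52)² = ((-2 - 14) - 52)² = (-16 - 52)² = (-68)² = 4624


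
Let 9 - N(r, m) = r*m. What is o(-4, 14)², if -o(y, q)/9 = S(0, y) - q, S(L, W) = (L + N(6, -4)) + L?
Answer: 29241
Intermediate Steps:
N(r, m) = 9 - m*r (N(r, m) = 9 - r*m = 9 - m*r)
S(L, W) = 33 + 2*L (S(L, W) = (L + (9 - 1*(-4)*6)) + L = (L + (9 + 24)) + L = (L + 33) + L = (33 + L) + L = 33 + 2*L)
o(y, q) = -297 + 9*q (o(y, q) = -9*((33 + 2*0) - q) = -9*((33 + 0) - q) = -9*(33 - q) = -297 + 9*q)
o(-4, 14)² = (-297 + 9*14)² = (-297 + 126)² = (-171)² = 29241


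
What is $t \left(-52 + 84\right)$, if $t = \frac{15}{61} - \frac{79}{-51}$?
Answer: $\frac{178688}{3111} \approx 57.438$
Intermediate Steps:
$t = \frac{5584}{3111}$ ($t = 15 \cdot \frac{1}{61} - - \frac{79}{51} = \frac{15}{61} + \frac{79}{51} = \frac{5584}{3111} \approx 1.7949$)
$t \left(-52 + 84\right) = \frac{5584 \left(-52 + 84\right)}{3111} = \frac{5584}{3111} \cdot 32 = \frac{178688}{3111}$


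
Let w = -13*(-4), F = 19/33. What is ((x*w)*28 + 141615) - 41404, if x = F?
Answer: 3334627/33 ≈ 1.0105e+5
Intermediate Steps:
F = 19/33 (F = 19*(1/33) = 19/33 ≈ 0.57576)
x = 19/33 ≈ 0.57576
w = 52
((x*w)*28 + 141615) - 41404 = (((19/33)*52)*28 + 141615) - 41404 = ((988/33)*28 + 141615) - 41404 = (27664/33 + 141615) - 41404 = 4700959/33 - 41404 = 3334627/33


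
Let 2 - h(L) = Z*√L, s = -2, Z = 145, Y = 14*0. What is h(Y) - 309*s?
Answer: 620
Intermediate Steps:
Y = 0
h(L) = 2 - 145*√L
h(Y) - 309*s = (2 - 145*√0) - 309*(-2) = (2 - 145*0) + 618 = (2 + 0) + 618 = 2 + 618 = 620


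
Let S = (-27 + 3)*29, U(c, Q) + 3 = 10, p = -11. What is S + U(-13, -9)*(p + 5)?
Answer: -738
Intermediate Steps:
U(c, Q) = 7 (U(c, Q) = -3 + 10 = 7)
S = -696 (S = -24*29 = -696)
S + U(-13, -9)*(p + 5) = -696 + 7*(-11 + 5) = -696 + 7*(-6) = -696 - 42 = -738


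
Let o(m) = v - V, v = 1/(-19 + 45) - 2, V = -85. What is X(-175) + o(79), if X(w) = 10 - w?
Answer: 6969/26 ≈ 268.04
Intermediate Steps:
v = -51/26 (v = 1/26 - 2 = -51/26 ≈ -1.9615)
o(m) = 2159/26 (o(m) = -51/26 - 1*(-85) = -51/26 + 85 = 2159/26)
X(-175) + o(79) = (10 - 1*(-175)) + 2159/26 = (10 + 175) + 2159/26 = 185 + 2159/26 = 6969/26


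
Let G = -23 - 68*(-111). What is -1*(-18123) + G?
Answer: 25648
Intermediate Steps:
G = 7525 (G = -23 + 7548 = 7525)
-1*(-18123) + G = -1*(-18123) + 7525 = 18123 + 7525 = 25648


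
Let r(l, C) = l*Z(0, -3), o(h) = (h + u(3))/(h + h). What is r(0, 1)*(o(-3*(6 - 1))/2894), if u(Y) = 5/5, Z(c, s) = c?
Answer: 0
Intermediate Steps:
u(Y) = 1 (u(Y) = 5*(1/5) = 1)
o(h) = (1 + h)/(2*h) (o(h) = (h + 1)/(h + h) = (1 + h)/((2*h)) = (1 + h)*(1/(2*h)) = (1 + h)/(2*h))
r(l, C) = 0 (r(l, C) = l*0 = 0)
r(0, 1)*(o(-3*(6 - 1))/2894) = 0*(((1 - 3*(6 - 1))/(2*((-3*(6 - 1)))))/2894) = 0*(((1 - 3*5)/(2*((-3*5))))*(1/2894)) = 0*(((1/2)*(1 - 15)/(-15))*(1/2894)) = 0*(((1/2)*(-1/15)*(-14))*(1/2894)) = 0*((7/15)*(1/2894)) = 0*(7/43410) = 0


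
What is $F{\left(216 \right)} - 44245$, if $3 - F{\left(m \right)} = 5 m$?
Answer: $-45322$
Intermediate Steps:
$F{\left(m \right)} = 3 - 5 m$
$F{\left(216 \right)} - 44245 = \left(3 - 1080\right) - 44245 = -1077 - 44245 = -45322$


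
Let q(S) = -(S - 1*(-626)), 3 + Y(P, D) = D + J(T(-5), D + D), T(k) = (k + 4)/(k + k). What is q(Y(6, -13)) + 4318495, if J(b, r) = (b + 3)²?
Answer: 431787539/100 ≈ 4.3179e+6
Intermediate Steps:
T(k) = (4 + k)/(2*k) (T(k) = (4 + k)/((2*k)) = (4 + k)*(1/(2*k)) = (4 + k)/(2*k))
J(b, r) = (3 + b)²
Y(P, D) = 661/100 + D (Y(P, D) = -3 + (D + (3 + (½)*(4 - 5)/(-5))²) = -3 + (D + (3 + (½)*(-⅕)*(-1))²) = -3 + (D + (3 + ⅒)²) = -3 + (D + (31/10)²) = -3 + (D + 961/100) = -3 + (961/100 + D) = 661/100 + D)
q(S) = -626 - S (q(S) = -(S + 626) = -(626 + S) = -626 - S)
q(Y(6, -13)) + 4318495 = (-626 - (661/100 - 13)) + 4318495 = (-626 - 1*(-639/100)) + 4318495 = (-626 + 639/100) + 4318495 = -61961/100 + 4318495 = 431787539/100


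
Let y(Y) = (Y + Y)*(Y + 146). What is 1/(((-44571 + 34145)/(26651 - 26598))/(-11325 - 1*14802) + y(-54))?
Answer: -1384731/13758676790 ≈ -0.00010064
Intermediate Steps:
y(Y) = 2*Y*(146 + Y) (y(Y) = (2*Y)*(146 + Y) = 2*Y*(146 + Y))
1/(((-44571 + 34145)/(26651 - 26598))/(-11325 - 1*14802) + y(-54)) = 1/(((-44571 + 34145)/(26651 - 26598))/(-11325 - 1*14802) + 2*(-54)*(146 - 54)) = 1/((-10426/53)/(-11325 - 14802) + 2*(-54)*92) = 1/(-10426*1/53/(-26127) - 9936) = 1/(-10426/53*(-1/26127) - 9936) = 1/(10426/1384731 - 9936) = 1/(-13758676790/1384731) = -1384731/13758676790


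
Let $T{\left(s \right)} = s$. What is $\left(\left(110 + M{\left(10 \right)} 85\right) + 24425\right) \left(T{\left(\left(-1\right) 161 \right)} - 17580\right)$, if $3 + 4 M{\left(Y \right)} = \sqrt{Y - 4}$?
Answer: $- \frac{1736577785}{4} - \frac{1507985 \sqrt{6}}{4} \approx -4.3507 \cdot 10^{8}$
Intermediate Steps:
$M{\left(Y \right)} = - \frac{3}{4} + \frac{\sqrt{-4 + Y}}{4}$ ($M{\left(Y \right)} = - \frac{3}{4} + \frac{\sqrt{Y - 4}}{4} = - \frac{3}{4} + \frac{\sqrt{-4 + Y}}{4}$)
$\left(\left(110 + M{\left(10 \right)} 85\right) + 24425\right) \left(T{\left(\left(-1\right) 161 \right)} - 17580\right) = \left(\left(110 + \left(- \frac{3}{4} + \frac{\sqrt{-4 + 10}}{4}\right) 85\right) + 24425\right) \left(\left(-1\right) 161 - 17580\right) = \left(\left(110 + \left(- \frac{3}{4} + \frac{\sqrt{6}}{4}\right) 85\right) + 24425\right) \left(-161 - 17580\right) = \left(\left(110 - \left(\frac{255}{4} - \frac{85 \sqrt{6}}{4}\right)\right) + 24425\right) \left(-17741\right) = \left(\left(\frac{185}{4} + \frac{85 \sqrt{6}}{4}\right) + 24425\right) \left(-17741\right) = \left(\frac{97885}{4} + \frac{85 \sqrt{6}}{4}\right) \left(-17741\right) = - \frac{1736577785}{4} - \frac{1507985 \sqrt{6}}{4}$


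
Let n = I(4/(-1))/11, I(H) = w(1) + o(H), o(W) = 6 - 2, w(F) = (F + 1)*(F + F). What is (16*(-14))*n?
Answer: -1792/11 ≈ -162.91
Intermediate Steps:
w(F) = 2*F*(1 + F) (w(F) = (1 + F)*(2*F) = 2*F*(1 + F))
o(W) = 4
I(H) = 8 (I(H) = 2*1*(1 + 1) + 4 = 2*1*2 + 4 = 4 + 4 = 8)
n = 8/11 ≈ 0.72727
(16*(-14))*n = (16*(-14))*(8/11) = -224*8/11 = -1792/11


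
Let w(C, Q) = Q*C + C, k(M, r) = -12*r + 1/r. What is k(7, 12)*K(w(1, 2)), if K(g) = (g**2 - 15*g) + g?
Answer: 18997/4 ≈ 4749.3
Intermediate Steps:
k(M, r) = 1/r - 12*r
w(C, Q) = C + C*Q (w(C, Q) = C*Q + C = C + C*Q)
K(g) = g**2 - 14*g
k(7, 12)*K(w(1, 2)) = (1/12 - 12*12)*((1*(1 + 2))*(-14 + 1*(1 + 2))) = (1/12 - 144)*((1*3)*(-14 + 1*3)) = -1727*(-14 + 3)/4 = -1727*(-11)/4 = -1727/12*(-33) = 18997/4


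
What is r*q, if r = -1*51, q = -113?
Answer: 5763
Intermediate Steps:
r = -51
r*q = -51*(-113) = 5763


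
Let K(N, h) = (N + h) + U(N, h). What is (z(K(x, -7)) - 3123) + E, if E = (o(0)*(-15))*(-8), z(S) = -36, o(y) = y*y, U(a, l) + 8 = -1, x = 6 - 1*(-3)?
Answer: -3159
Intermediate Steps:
x = 9 (x = 6 + 3 = 9)
U(a, l) = -9 (U(a, l) = -8 - 1 = -9)
o(y) = y²
K(N, h) = -9 + N + h (K(N, h) = (N + h) - 9 = -9 + N + h)
E = 0 (E = (0²*(-15))*(-8) = (0*(-15))*(-8) = 0*(-8) = 0)
(z(K(x, -7)) - 3123) + E = (-36 - 3123) + 0 = -3159 + 0 = -3159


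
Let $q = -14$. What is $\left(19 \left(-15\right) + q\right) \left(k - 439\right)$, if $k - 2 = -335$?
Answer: $230828$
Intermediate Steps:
$k = -333$ ($k = 2 - 335 = -333$)
$\left(19 \left(-15\right) + q\right) \left(k - 439\right) = \left(19 \left(-15\right) - 14\right) \left(-333 - 439\right) = \left(-285 - 14\right) \left(-772\right) = \left(-299\right) \left(-772\right) = 230828$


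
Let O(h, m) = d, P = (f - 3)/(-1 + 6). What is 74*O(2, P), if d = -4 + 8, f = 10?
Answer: 296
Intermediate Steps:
d = 4
P = 7/5 (P = (10 - 3)/(-1 + 6) = 7/5 ≈ 1.4000)
O(h, m) = 4
74*O(2, P) = 74*4 = 296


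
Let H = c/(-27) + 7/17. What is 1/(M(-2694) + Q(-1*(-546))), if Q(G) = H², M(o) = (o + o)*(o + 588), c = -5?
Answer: 210681/2390624349244 ≈ 8.8128e-8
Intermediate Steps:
H = 274/459 (H = -5/(-27) + 7/17 = -5*(-1/27) + 7*(1/17) = 5/27 + 7/17 = 274/459 ≈ 0.59695)
M(o) = 2*o*(588 + o) (M(o) = (2*o)*(588 + o) = 2*o*(588 + o))
Q(G) = 75076/210681 (Q(G) = (274/459)² = 75076/210681)
1/(M(-2694) + Q(-1*(-546))) = 1/(2*(-2694)*(588 - 2694) + 75076/210681) = 1/(2*(-2694)*(-2106) + 75076/210681) = 1/(11347128 + 75076/210681) = 1/(2390624349244/210681) = 210681/2390624349244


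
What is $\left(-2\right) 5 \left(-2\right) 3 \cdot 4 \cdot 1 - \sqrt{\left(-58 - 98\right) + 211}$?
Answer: $240 - \sqrt{55} \approx 232.58$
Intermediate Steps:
$\left(-2\right) 5 \left(-2\right) 3 \cdot 4 \cdot 1 - \sqrt{\left(-58 - 98\right) + 211} = - 10 \left(-6\right) 4 \cdot 1 - \sqrt{\left(-58 - 98\right) + 211} = - 10 \left(\left(-24\right) 1\right) - \sqrt{-156 + 211} = \left(-10\right) \left(-24\right) - \sqrt{55} = 240 - \sqrt{55}$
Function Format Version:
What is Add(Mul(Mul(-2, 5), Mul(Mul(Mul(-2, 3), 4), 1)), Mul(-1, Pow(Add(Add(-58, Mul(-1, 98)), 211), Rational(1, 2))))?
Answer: Add(240, Mul(-1, Pow(55, Rational(1, 2)))) ≈ 232.58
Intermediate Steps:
Add(Mul(Mul(-2, 5), Mul(Mul(Mul(-2, 3), 4), 1)), Mul(-1, Pow(Add(Add(-58, Mul(-1, 98)), 211), Rational(1, 2)))) = Add(Mul(-10, Mul(Mul(-6, 4), 1)), Mul(-1, Pow(Add(Add(-58, -98), 211), Rational(1, 2)))) = Add(Mul(-10, Mul(-24, 1)), Mul(-1, Pow(Add(-156, 211), Rational(1, 2)))) = Add(Mul(-10, -24), Mul(-1, Pow(55, Rational(1, 2)))) = Add(240, Mul(-1, Pow(55, Rational(1, 2))))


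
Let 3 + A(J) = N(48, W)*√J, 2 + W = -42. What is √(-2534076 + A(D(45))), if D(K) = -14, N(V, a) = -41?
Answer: √(-2534079 - 41*I*√14) ≈ 0.048 - 1591.9*I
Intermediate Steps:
W = -44 (W = -2 - 42 = -44)
A(J) = -3 - 41*√J
√(-2534076 + A(D(45))) = √(-2534076 + (-3 - 41*I*√14)) = √(-2534079 - 41*I*√14)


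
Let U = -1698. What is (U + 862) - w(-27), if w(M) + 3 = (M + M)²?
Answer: -3749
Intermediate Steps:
w(M) = -3 + 4*M² (w(M) = -3 + (M + M)² = -3 + (2*M)² = -3 + 4*M²)
(U + 862) - w(-27) = (-1698 + 862) - (-3 + 4*(-27)²) = -836 - (-3 + 4*729) = -836 - (-3 + 2916) = -836 - 1*2913 = -836 - 2913 = -3749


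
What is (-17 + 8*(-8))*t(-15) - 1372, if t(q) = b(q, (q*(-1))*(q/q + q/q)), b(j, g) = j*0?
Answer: -1372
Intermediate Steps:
b(j, g) = 0
t(q) = 0
(-17 + 8*(-8))*t(-15) - 1372 = (-17 + 8*(-8))*0 - 1372 = (-17 - 64)*0 - 1372 = -81*0 - 1372 = 0 - 1372 = -1372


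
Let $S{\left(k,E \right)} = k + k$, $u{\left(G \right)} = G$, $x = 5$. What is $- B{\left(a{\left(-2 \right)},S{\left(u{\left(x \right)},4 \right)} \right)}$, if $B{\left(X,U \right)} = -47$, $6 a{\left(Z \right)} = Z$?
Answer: $47$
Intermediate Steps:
$a{\left(Z \right)} = \frac{Z}{6}$
$S{\left(k,E \right)} = 2 k$
$- B{\left(a{\left(-2 \right)},S{\left(u{\left(x \right)},4 \right)} \right)} = \left(-1\right) \left(-47\right) = 47$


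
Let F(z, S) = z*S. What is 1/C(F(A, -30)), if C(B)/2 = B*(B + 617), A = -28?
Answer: 1/2447760 ≈ 4.0854e-7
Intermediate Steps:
F(z, S) = S*z
C(B) = 2*B*(617 + B) (C(B) = 2*(B*(B + 617)) = 2*(B*(617 + B)) = 2*B*(617 + B))
1/C(F(A, -30)) = 1/(2*(-30*(-28))*(617 - 30*(-28))) = 1/(2*840*(617 + 840)) = 1/(2*840*1457) = 1/2447760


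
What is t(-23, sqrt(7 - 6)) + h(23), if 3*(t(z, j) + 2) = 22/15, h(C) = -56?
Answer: -2588/45 ≈ -57.511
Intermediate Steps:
t(z, j) = -68/45 (t(z, j) = -2 + (22/15)/3 = -2 + (22*(1/15))/3 = -2 + (1/3)*(22/15) = -2 + 22/45 = -68/45)
t(-23, sqrt(7 - 6)) + h(23) = -68/45 - 56 = -2588/45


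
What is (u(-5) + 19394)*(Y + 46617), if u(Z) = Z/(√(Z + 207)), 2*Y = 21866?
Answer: 1116124700 - 143875*√202/101 ≈ 1.1161e+9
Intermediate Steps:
Y = 10933 (Y = (½)*21866 = 10933)
u(Z) = Z/√(207 + Z) (u(Z) = Z/(√(207 + Z)) = Z/√(207 + Z))
(u(-5) + 19394)*(Y + 46617) = (-5/√(207 - 5) + 19394)*(10933 + 46617) = (-5*√202/202 + 19394)*57550 = (19394 - 5*√202/202)*57550 = 1116124700 - 143875*√202/101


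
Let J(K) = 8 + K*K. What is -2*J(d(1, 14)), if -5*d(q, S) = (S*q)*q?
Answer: -792/25 ≈ -31.680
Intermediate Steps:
d(q, S) = -S*q²/5 (d(q, S) = -S*q*q/5 = -S*q²/5)
J(K) = 8 + K²
-2*J(d(1, 14)) = -2*(8 + (-⅕*14*1²)²) = -2*(8 + (-⅕*14*1)²) = -2*(8 + (-14/5)²) = -2*(8 + 196/25) = -2*396/25 = -792/25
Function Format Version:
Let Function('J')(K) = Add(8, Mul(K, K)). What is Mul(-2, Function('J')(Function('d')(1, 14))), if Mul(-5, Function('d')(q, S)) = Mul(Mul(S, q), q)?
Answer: Rational(-792, 25) ≈ -31.680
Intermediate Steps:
Function('d')(q, S) = Mul(Rational(-1, 5), S, Pow(q, 2)) (Function('d')(q, S) = Mul(Rational(-1, 5), Mul(Mul(S, q), q)) = Mul(Rational(-1, 5), Mul(S, Pow(q, 2))) = Mul(Rational(-1, 5), S, Pow(q, 2)))
Function('J')(K) = Add(8, Pow(K, 2))
Mul(-2, Function('J')(Function('d')(1, 14))) = Mul(-2, Add(8, Pow(Mul(Rational(-1, 5), 14, Pow(1, 2)), 2))) = Mul(-2, Add(8, Pow(Mul(Rational(-1, 5), 14, 1), 2))) = Mul(-2, Add(8, Pow(Rational(-14, 5), 2))) = Mul(-2, Add(8, Rational(196, 25))) = Mul(-2, Rational(396, 25)) = Rational(-792, 25)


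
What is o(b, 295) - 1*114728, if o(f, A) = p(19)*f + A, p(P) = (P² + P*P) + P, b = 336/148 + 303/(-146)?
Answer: -617386793/5402 ≈ -1.1429e+5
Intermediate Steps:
b = 1053/5402 (b = 336*(1/148) + 303*(-1/146) = 84/37 - 303/146 = 1053/5402 ≈ 0.19493)
p(P) = P + 2*P² (p(P) = (P² + P²) + P = 2*P² + P = P + 2*P²)
o(f, A) = A + 741*f (o(f, A) = (19*(1 + 2*19))*f + A = (19*(1 + 38))*f + A = (19*39)*f + A = 741*f + A = A + 741*f)
o(b, 295) - 1*114728 = (295 + 741*(1053/5402)) - 1*114728 = (295 + 780273/5402) - 114728 = 2373863/5402 - 114728 = -617386793/5402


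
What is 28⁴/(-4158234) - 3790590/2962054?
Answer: -4395701120371/3079228413159 ≈ -1.4275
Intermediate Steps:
28⁴/(-4158234) - 3790590/2962054 = 614656*(-1/4158234) - 3790590*1/2962054 = -307328/2079117 - 1895295/1481027 = -4395701120371/3079228413159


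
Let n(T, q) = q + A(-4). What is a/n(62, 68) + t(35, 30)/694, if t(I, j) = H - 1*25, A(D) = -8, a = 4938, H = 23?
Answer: 285571/3470 ≈ 82.297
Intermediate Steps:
n(T, q) = -8 + q (n(T, q) = q - 8 = -8 + q)
t(I, j) = -2 (t(I, j) = 23 - 1*25 = 23 - 25 = -2)
a/n(62, 68) + t(35, 30)/694 = 4938/(-8 + 68) - 2/694 = 4938/60 - 2*1/694 = 4938*(1/60) - 1/347 = 823/10 - 1/347 = 285571/3470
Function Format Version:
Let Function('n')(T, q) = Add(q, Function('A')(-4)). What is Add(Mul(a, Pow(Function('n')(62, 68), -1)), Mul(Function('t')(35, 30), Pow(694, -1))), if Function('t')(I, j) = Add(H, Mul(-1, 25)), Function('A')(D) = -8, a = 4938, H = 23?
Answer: Rational(285571, 3470) ≈ 82.297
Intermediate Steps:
Function('n')(T, q) = Add(-8, q) (Function('n')(T, q) = Add(q, -8) = Add(-8, q))
Function('t')(I, j) = -2 (Function('t')(I, j) = Add(23, Mul(-1, 25)) = Add(23, -25) = -2)
Add(Mul(a, Pow(Function('n')(62, 68), -1)), Mul(Function('t')(35, 30), Pow(694, -1))) = Add(Mul(4938, Pow(Add(-8, 68), -1)), Mul(-2, Pow(694, -1))) = Add(Mul(4938, Pow(60, -1)), Mul(-2, Rational(1, 694))) = Add(Mul(4938, Rational(1, 60)), Rational(-1, 347)) = Add(Rational(823, 10), Rational(-1, 347)) = Rational(285571, 3470)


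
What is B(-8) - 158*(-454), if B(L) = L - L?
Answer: 71732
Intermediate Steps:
B(L) = 0
B(-8) - 158*(-454) = 0 - 158*(-454) = 0 + 71732 = 71732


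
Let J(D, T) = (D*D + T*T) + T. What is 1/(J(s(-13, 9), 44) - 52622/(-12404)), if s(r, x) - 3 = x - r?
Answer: 6202/16182521 ≈ 0.00038325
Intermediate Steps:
s(r, x) = 3 + x - r (s(r, x) = 3 + (x - r) = 3 + x - r)
J(D, T) = T + D² + T² (J(D, T) = (D² + T²) + T = T + D² + T²)
1/(J(s(-13, 9), 44) - 52622/(-12404)) = 1/((44 + (3 + 9 - 1*(-13))² + 44²) - 52622/(-12404)) = 1/((44 + (3 + 9 + 13)² + 1936) - 52622*(-1/12404)) = 1/((44 + 25² + 1936) + 26311/6202) = 1/((44 + 625 + 1936) + 26311/6202) = 1/(2605 + 26311/6202) = 1/(16182521/6202) = 6202/16182521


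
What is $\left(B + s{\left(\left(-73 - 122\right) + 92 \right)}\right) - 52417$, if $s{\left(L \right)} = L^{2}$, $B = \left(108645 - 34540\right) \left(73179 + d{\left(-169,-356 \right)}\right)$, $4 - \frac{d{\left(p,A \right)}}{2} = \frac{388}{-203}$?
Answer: $\frac{1101024113361}{203} \approx 5.4238 \cdot 10^{9}$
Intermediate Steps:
$d{\left(p,A \right)} = \frac{2400}{203}$ ($d{\left(p,A \right)} = 8 - 2 \frac{388}{-203} = 8 - 2 \cdot 388 \left(- \frac{1}{203}\right) = 8 - - \frac{776}{203} = 8 + \frac{776}{203} = \frac{2400}{203}$)
$B = \frac{1101032600385}{203}$ ($B = \left(108645 - 34540\right) \left(73179 + \frac{2400}{203}\right) = 74105 \cdot \frac{14857737}{203} = \frac{1101032600385}{203} \approx 5.4238 \cdot 10^{9}$)
$\left(B + s{\left(\left(-73 - 122\right) + 92 \right)}\right) - 52417 = \left(\frac{1101032600385}{203} + \left(\left(-73 - 122\right) + 92\right)^{2}\right) - 52417 = \left(\frac{1101032600385}{203} + \left(-195 + 92\right)^{2}\right) - 52417 = \left(\frac{1101032600385}{203} + \left(-103\right)^{2}\right) - 52417 = \left(\frac{1101032600385}{203} + 10609\right) - 52417 = \frac{1101034754012}{203} - 52417 = \frac{1101024113361}{203}$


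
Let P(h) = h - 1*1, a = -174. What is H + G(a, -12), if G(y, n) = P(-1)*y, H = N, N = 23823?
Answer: 24171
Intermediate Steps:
H = 23823
P(h) = -1 + h (P(h) = h - 1 = -1 + h)
G(y, n) = -2*y (G(y, n) = (-1 - 1)*y = -2*y)
H + G(a, -12) = 23823 - 2*(-174) = 23823 + 348 = 24171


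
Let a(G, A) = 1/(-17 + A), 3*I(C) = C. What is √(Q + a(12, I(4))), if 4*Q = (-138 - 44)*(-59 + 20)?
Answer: 3*√1742102/94 ≈ 42.124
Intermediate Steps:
I(C) = C/3
Q = 3549/2 (Q = ((-138 - 44)*(-59 + 20))/4 = (-182*(-39))/4 = (¼)*7098 = 3549/2 ≈ 1774.5)
√(Q + a(12, I(4))) = √(3549/2 + 1/(-17 + (⅓)*4)) = √(3549/2 + 1/(-17 + 4/3)) = √(3549/2 + 1/(-47/3)) = √(3549/2 - 3/47) = √(166797/94) = 3*√1742102/94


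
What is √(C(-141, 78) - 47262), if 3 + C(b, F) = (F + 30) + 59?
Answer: I*√47098 ≈ 217.02*I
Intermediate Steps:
C(b, F) = 86 + F (C(b, F) = -3 + ((F + 30) + 59) = -3 + ((30 + F) + 59) = -3 + (89 + F) = 86 + F)
√(C(-141, 78) - 47262) = √((86 + 78) - 47262) = √(164 - 47262) = √(-47098) = I*√47098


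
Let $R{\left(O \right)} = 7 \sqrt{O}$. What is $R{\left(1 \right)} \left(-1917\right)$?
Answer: $-13419$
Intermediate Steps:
$R{\left(1 \right)} \left(-1917\right) = 7 \sqrt{1} \left(-1917\right) = 7 \cdot 1 \left(-1917\right) = 7 \left(-1917\right) = -13419$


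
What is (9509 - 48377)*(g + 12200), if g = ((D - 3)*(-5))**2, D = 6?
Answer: -482934900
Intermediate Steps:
g = 225 (g = ((6 - 3)*(-5))**2 = (3*(-5))**2 = (-15)**2 = 225)
(9509 - 48377)*(g + 12200) = (9509 - 48377)*(225 + 12200) = -38868*12425 = -482934900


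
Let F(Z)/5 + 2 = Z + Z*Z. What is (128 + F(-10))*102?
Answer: 57936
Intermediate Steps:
F(Z) = -10 + 5*Z + 5*Z**2 (F(Z) = -10 + 5*(Z + Z*Z) = -10 + 5*(Z + Z**2) = -10 + (5*Z + 5*Z**2) = -10 + 5*Z + 5*Z**2)
(128 + F(-10))*102 = (128 + (-10 + 5*(-10) + 5*(-10)**2))*102 = (128 + (-10 - 50 + 5*100))*102 = (128 + (-10 - 50 + 500))*102 = (128 + 440)*102 = 568*102 = 57936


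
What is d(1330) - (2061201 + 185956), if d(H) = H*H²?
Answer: 2350389843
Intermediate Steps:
d(H) = H³
d(1330) - (2061201 + 185956) = 1330³ - (2061201 + 185956) = 2352637000 - 1*2247157 = 2352637000 - 2247157 = 2350389843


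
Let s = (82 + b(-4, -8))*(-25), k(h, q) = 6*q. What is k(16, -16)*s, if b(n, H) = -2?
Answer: 192000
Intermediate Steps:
s = -2000 (s = (82 - 2)*(-25) = 80*(-25) = -2000)
k(16, -16)*s = (6*(-16))*(-2000) = -96*(-2000) = 192000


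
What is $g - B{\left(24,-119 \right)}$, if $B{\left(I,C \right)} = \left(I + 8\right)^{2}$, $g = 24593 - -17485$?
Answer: $41054$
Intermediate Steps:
$g = 42078$ ($g = 24593 + 17485 = 42078$)
$B{\left(I,C \right)} = \left(8 + I\right)^{2}$
$g - B{\left(24,-119 \right)} = 42078 - \left(8 + 24\right)^{2} = 42078 - 32^{2} = 42078 - 1024 = 41054$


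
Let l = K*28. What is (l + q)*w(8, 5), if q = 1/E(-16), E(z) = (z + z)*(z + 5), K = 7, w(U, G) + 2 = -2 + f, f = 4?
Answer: 0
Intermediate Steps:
w(U, G) = 0 (w(U, G) = -2 + (-2 + 4) = -2 + 2 = 0)
E(z) = 2*z*(5 + z) (E(z) = (2*z)*(5 + z) = 2*z*(5 + z))
q = 1/352 (q = 1/(2*(-16)*(5 - 16)) = 1/(2*(-16)*(-11)) = 1/352 ≈ 0.0028409)
l = 196 (l = 7*28 = 196)
(l + q)*w(8, 5) = (196 + 1/352)*0 = (68993/352)*0 = 0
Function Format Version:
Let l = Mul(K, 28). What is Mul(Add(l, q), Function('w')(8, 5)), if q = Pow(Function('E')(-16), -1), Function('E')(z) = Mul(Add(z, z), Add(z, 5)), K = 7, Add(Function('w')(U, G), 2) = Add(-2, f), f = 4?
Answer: 0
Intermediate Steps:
Function('w')(U, G) = 0 (Function('w')(U, G) = Add(-2, Add(-2, 4)) = Add(-2, 2) = 0)
Function('E')(z) = Mul(2, z, Add(5, z)) (Function('E')(z) = Mul(Mul(2, z), Add(5, z)) = Mul(2, z, Add(5, z)))
q = Rational(1, 352) (q = Pow(Mul(2, -16, Add(5, -16)), -1) = Pow(Mul(2, -16, -11), -1) = Pow(352, -1) = Rational(1, 352) ≈ 0.0028409)
l = 196 (l = Mul(7, 28) = 196)
Mul(Add(l, q), Function('w')(8, 5)) = Mul(Add(196, Rational(1, 352)), 0) = Mul(Rational(68993, 352), 0) = 0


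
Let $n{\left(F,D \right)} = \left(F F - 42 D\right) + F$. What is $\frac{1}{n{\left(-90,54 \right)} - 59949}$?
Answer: $- \frac{1}{54207} \approx -1.8448 \cdot 10^{-5}$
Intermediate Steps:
$n{\left(F,D \right)} = F + F^{2} - 42 D$ ($n{\left(F,D \right)} = \left(F^{2} - 42 D\right) + F = F + F^{2} - 42 D$)
$\frac{1}{n{\left(-90,54 \right)} - 59949} = \frac{1}{\left(-90 + \left(-90\right)^{2} - 2268\right) - 59949} = \frac{1}{\left(-90 + 8100 - 2268\right) - 59949} = \frac{1}{5742 - 59949} = \frac{1}{-54207} = - \frac{1}{54207}$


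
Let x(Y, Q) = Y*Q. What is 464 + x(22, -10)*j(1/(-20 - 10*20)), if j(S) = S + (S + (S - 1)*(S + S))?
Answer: 4175989/9000 ≈ 464.00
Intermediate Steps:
x(Y, Q) = Q*Y
j(S) = 2*S + 2*S*(-1 + S) (j(S) = S + (S + (-1 + S)*(2*S)) = S + (S + 2*S*(-1 + S)) = 2*S + 2*S*(-1 + S))
464 + x(22, -10)*j(1/(-20 - 10*20)) = 464 + (-10*22)*(2*(1/(-20 - 10*20))²) = 464 - 440*((1/20)/(-30))² = 464 - 440*(-1/30*1/20)² = 464 - 440*(-1/600)² = 464 - 440/360000 = 464 - 220*1/180000 = 464 - 11/9000 = 4175989/9000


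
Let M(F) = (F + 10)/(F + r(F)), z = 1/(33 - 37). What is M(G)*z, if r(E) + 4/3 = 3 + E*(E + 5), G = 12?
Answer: -33/1306 ≈ -0.025268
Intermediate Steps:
r(E) = 5/3 + E*(5 + E) (r(E) = -4/3 + (3 + E*(E + 5)) = -4/3 + (3 + E*(5 + E)) = 5/3 + E*(5 + E))
z = -¼ (z = 1/(-4) = -¼ ≈ -0.25000)
M(F) = (10 + F)/(5/3 + F² + 6*F) (M(F) = (F + 10)/(F + (5/3 + F² + 5*F)) = (10 + F)/(5/3 + F² + 6*F))
M(G)*z = (3*(10 + 12)/(5 + 3*12² + 18*12))*(-¼) = (3*22/(5 + 3*144 + 216))*(-¼) = (3*22/(5 + 432 + 216))*(-¼) = (3*22/653)*(-¼) = (3*(1/653)*22)*(-¼) = (66/653)*(-¼) = -33/1306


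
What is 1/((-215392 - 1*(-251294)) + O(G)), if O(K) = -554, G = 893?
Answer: 1/35348 ≈ 2.8290e-5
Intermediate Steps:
1/((-215392 - 1*(-251294)) + O(G)) = 1/((-215392 - 1*(-251294)) - 554) = 1/((-215392 + 251294) - 554) = 1/(35902 - 554) = 1/35348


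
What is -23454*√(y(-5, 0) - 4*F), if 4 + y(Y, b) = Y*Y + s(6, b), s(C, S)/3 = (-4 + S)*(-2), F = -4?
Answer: -23454*√61 ≈ -1.8318e+5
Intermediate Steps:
s(C, S) = 24 - 6*S (s(C, S) = 3*((-4 + S)*(-2)) = 3*(8 - 2*S) = 24 - 6*S)
y(Y, b) = 20 + Y² - 6*b (y(Y, b) = -4 + (Y*Y + (24 - 6*b)) = -4 + (Y² + (24 - 6*b)) = -4 + (24 + Y² - 6*b) = 20 + Y² - 6*b)
-23454*√(y(-5, 0) - 4*F) = -23454*√((20 + (-5)² - 6*0) - 4*(-4)) = -23454*√((20 + 25 + 0) + 16) = -23454*√(45 + 16) = -23454*√61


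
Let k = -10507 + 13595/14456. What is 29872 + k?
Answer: 279954035/14456 ≈ 19366.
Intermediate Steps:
k = -151875597/14456 (k = -10507 + 13595*(1/14456) = -10507 + 13595/14456 = -151875597/14456 ≈ -10506.)
29872 + k = 29872 - 151875597/14456 = 279954035/14456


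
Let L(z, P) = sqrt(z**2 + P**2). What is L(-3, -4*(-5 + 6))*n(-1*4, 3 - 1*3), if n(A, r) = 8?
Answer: 40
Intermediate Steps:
L(z, P) = sqrt(P**2 + z**2)
L(-3, -4*(-5 + 6))*n(-1*4, 3 - 1*3) = sqrt((-4*(-5 + 6))**2 + (-3)**2)*8 = sqrt((-4*1)**2 + 9)*8 = sqrt((-4)**2 + 9)*8 = sqrt(16 + 9)*8 = sqrt(25)*8 = 5*8 = 40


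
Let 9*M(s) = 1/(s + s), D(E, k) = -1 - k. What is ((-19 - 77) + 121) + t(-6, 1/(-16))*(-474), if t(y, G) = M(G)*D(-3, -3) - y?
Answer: -5929/3 ≈ -1976.3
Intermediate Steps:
M(s) = 1/(18*s) (M(s) = 1/(9*(s + s)) = 1/(9*((2*s))) = (1/(2*s))/9 = 1/(18*s))
t(y, G) = -y + 1/(9*G) (t(y, G) = (1/(18*G))*(-1 - 1*(-3)) - y = (1/(18*G))*(-1 + 3) - y = (1/(18*G))*2 - y = 1/(9*G) - y = -y + 1/(9*G))
((-19 - 77) + 121) + t(-6, 1/(-16))*(-474) = ((-19 - 77) + 121) + (-1*(-6) + 1/(9*(1/(-16))))*(-474) = (-96 + 121) + (6 + 1/(9*(-1/16)))*(-474) = 25 + (6 + (⅑)*(-16))*(-474) = 25 + (6 - 16/9)*(-474) = 25 + (38/9)*(-474) = 25 - 6004/3 = -5929/3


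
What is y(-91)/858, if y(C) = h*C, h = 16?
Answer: -56/33 ≈ -1.6970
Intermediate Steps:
y(C) = 16*C
y(-91)/858 = (16*(-91))/858 = -1456*1/858 = -56/33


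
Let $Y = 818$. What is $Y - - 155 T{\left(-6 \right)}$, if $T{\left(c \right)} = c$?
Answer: $-112$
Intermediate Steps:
$Y - - 155 T{\left(-6 \right)} = 818 - \left(-155\right) \left(-6\right) = 818 - 930 = -112$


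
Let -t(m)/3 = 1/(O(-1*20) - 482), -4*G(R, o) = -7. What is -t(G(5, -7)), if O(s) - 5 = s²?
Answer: -3/77 ≈ -0.038961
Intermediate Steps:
G(R, o) = 7/4 (G(R, o) = -¼*(-7) = 7/4)
O(s) = 5 + s²
t(m) = 3/77 (t(m) = -3/((5 + (-1*20)²) - 482) = -3/((5 + (-20)²) - 482) = -3/((5 + 400) - 482) = -3/(405 - 482) = -3/(-77) = -3*(-1/77) = 3/77)
-t(G(5, -7)) = -1*3/77 = -3/77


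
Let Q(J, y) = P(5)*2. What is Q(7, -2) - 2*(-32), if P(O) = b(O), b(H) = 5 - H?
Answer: 64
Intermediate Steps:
P(O) = 5 - O
Q(J, y) = 0 (Q(J, y) = (5 - 1*5)*2 = (5 - 5)*2 = 0*2 = 0)
Q(7, -2) - 2*(-32) = 0 - 2*(-32) = 0 + 64 = 64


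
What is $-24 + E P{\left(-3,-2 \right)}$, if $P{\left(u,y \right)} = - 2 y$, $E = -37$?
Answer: $-172$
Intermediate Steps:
$-24 + E P{\left(-3,-2 \right)} = -24 - 37 \left(\left(-2\right) \left(-2\right)\right) = -24 - 148 = -172$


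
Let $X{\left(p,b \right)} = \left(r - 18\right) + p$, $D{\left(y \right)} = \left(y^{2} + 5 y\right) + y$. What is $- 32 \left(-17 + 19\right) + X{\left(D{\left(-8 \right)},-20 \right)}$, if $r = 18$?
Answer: $-48$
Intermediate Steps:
$D{\left(y \right)} = y^{2} + 6 y$
$X{\left(p,b \right)} = p$ ($X{\left(p,b \right)} = \left(18 - 18\right) + p = 0 + p = p$)
$- 32 \left(-17 + 19\right) + X{\left(D{\left(-8 \right)},-20 \right)} = - 32 \left(-17 + 19\right) - 8 \left(6 - 8\right) = \left(-32\right) 2 - -16 = -64 + 16 = -48$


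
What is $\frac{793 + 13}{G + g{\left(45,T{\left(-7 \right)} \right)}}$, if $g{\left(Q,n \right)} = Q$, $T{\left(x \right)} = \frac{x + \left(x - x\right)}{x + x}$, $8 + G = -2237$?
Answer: $- \frac{403}{1100} \approx -0.36636$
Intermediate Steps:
$G = -2245$ ($G = -8 - 2237 = -2245$)
$T{\left(x \right)} = \frac{1}{2}$ ($T{\left(x \right)} = \frac{x + 0}{2 x} = x \frac{1}{2 x} = \frac{1}{2}$)
$\frac{793 + 13}{G + g{\left(45,T{\left(-7 \right)} \right)}} = \frac{793 + 13}{-2245 + 45} = \frac{806}{-2200} = 806 \left(- \frac{1}{2200}\right) = - \frac{403}{1100}$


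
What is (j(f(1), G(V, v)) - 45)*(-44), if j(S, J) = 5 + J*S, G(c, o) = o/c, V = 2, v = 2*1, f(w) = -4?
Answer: 1936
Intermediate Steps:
v = 2
(j(f(1), G(V, v)) - 45)*(-44) = ((5 + (2/2)*(-4)) - 45)*(-44) = ((5 + (2*(1/2))*(-4)) - 45)*(-44) = ((5 + 1*(-4)) - 45)*(-44) = ((5 - 4) - 45)*(-44) = (1 - 45)*(-44) = -44*(-44) = 1936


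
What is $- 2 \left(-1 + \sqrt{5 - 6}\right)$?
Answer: $2 - 2 i \approx 2.0 - 2.0 i$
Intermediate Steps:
$- 2 \left(-1 + \sqrt{5 - 6}\right) = - 2 \left(-1 + \sqrt{-1}\right) = - 2 \left(-1 + i\right) = 2 - 2 i$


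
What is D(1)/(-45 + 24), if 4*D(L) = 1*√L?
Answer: -1/84 ≈ -0.011905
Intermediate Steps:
D(L) = √L/4 (D(L) = (1*√L)/4 = √L/4)
D(1)/(-45 + 24) = (√1/4)/(-45 + 24) = ((¼)*1)/(-21) = -1/21*¼ = -1/84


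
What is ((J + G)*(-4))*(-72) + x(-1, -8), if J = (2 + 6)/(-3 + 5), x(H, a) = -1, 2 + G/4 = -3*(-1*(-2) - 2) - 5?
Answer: -6913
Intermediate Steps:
G = -28 (G = -8 + 4*(-3*(-1*(-2) - 2) - 5) = -8 + 4*(-3*(2 - 2) - 5) = -8 + 4*(-3*0 - 5) = -8 + 4*(0 - 5) = -8 + 4*(-5) = -8 - 20 = -28)
J = 4 (J = 8/2 = 8*(½) = 4)
((J + G)*(-4))*(-72) + x(-1, -8) = ((4 - 28)*(-4))*(-72) - 1 = -24*(-4)*(-72) - 1 = 96*(-72) - 1 = -6912 - 1 = -6913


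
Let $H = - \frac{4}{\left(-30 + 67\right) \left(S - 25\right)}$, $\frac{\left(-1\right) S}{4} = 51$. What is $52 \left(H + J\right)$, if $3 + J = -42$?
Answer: $- \frac{19826612}{8473} \approx -2340.0$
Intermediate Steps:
$S = -204$ ($S = \left(-4\right) 51 = -204$)
$J = -45$ ($J = -3 - 42 = -45$)
$H = \frac{4}{8473}$ ($H = - \frac{4}{\left(-30 + 67\right) \left(-204 - 25\right)} = - \frac{4}{37 \left(-229\right)} = - \frac{4}{-8473} = \left(-4\right) \left(- \frac{1}{8473}\right) = \frac{4}{8473} \approx 0.00047209$)
$52 \left(H + J\right) = 52 \left(\frac{4}{8473} - 45\right) = 52 \left(- \frac{381281}{8473}\right) = - \frac{19826612}{8473}$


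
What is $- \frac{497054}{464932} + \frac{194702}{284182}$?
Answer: $- \frac{12682652391}{33031326406} \approx -0.38396$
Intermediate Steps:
$- \frac{497054}{464932} + \frac{194702}{284182} = \left(-497054\right) \frac{1}{464932} + 194702 \cdot \frac{1}{284182} = - \frac{248527}{232466} + \frac{97351}{142091} = - \frac{12682652391}{33031326406}$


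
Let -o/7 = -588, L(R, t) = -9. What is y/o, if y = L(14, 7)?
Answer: -3/1372 ≈ -0.0021866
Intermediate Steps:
y = -9
o = 4116 (o = -7*(-588) = 4116)
y/o = -9/4116 = -9*1/4116 = -3/1372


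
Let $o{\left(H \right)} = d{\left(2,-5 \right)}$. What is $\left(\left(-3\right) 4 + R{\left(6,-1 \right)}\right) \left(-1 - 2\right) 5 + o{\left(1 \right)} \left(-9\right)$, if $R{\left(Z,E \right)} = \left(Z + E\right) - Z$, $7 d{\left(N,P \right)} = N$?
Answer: $\frac{1347}{7} \approx 192.43$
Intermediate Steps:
$d{\left(N,P \right)} = \frac{N}{7}$
$R{\left(Z,E \right)} = E$ ($R{\left(Z,E \right)} = \left(E + Z\right) - Z = E$)
$o{\left(H \right)} = \frac{2}{7}$ ($o{\left(H \right)} = \frac{1}{7} \cdot 2 = \frac{2}{7}$)
$\left(\left(-3\right) 4 + R{\left(6,-1 \right)}\right) \left(-1 - 2\right) 5 + o{\left(1 \right)} \left(-9\right) = \left(\left(-3\right) 4 - 1\right) \left(-1 - 2\right) 5 + \frac{2}{7} \left(-9\right) = \left(-12 - 1\right) \left(-3\right) 5 - \frac{18}{7} = \left(-13\right) \left(-3\right) 5 - \frac{18}{7} = 39 \cdot 5 - \frac{18}{7} = 195 - \frac{18}{7} = \frac{1347}{7}$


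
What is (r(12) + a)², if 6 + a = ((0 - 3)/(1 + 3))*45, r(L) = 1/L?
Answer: 14161/9 ≈ 1573.4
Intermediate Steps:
a = -159/4 (a = -6 + ((0 - 3)/(1 + 3))*45 = -6 - 3/4*45 = -6 - 3*¼*45 = -6 - ¾*45 = -6 - 135/4 = -159/4 ≈ -39.750)
(r(12) + a)² = (1/12 - 159/4)² = (-119/3)² = 14161/9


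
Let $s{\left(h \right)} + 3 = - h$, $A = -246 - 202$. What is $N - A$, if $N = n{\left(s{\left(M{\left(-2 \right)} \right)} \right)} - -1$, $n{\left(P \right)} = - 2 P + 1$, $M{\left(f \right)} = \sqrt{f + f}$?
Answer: $456 + 4 i \approx 456.0 + 4.0 i$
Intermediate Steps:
$A = -448$
$M{\left(f \right)} = \sqrt{2} \sqrt{f}$ ($M{\left(f \right)} = \sqrt{2 f} = \sqrt{2} \sqrt{f}$)
$s{\left(h \right)} = -3 - h$
$n{\left(P \right)} = 1 - 2 P$
$N = 8 + 4 i$ ($N = \left(1 - 2 \left(-3 - \sqrt{2} \sqrt{-2}\right)\right) - -1 = \left(1 - 2 \left(-3 - \sqrt{2} i \sqrt{2}\right)\right) + 1 = \left(1 - 2 \left(-3 - 2 i\right)\right) + 1 = \left(1 + \left(6 + 4 i\right)\right) + 1 = \left(7 + 4 i\right) + 1 = 8 + 4 i \approx 8.0 + 4.0 i$)
$N - A = \left(8 + 4 i\right) - -448 = \left(8 + 4 i\right) + 448 = 456 + 4 i$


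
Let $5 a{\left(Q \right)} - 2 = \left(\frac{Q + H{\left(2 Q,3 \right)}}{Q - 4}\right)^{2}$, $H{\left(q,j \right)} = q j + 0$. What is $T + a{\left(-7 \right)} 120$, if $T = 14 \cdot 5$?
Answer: $\frac{71902}{121} \approx 594.23$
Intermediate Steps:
$H{\left(q,j \right)} = j q$ ($H{\left(q,j \right)} = j q + 0 = j q$)
$a{\left(Q \right)} = \frac{2}{5} + \frac{49 Q^{2}}{5 \left(-4 + Q\right)^{2}}$ ($a{\left(Q \right)} = \frac{2}{5} + \frac{\left(\frac{Q + 3 \cdot 2 Q}{Q - 4}\right)^{2}}{5} = \frac{2}{5} + \frac{\left(\frac{Q + 6 Q}{-4 + Q}\right)^{2}}{5} = \frac{2}{5} + \frac{\left(\frac{7 Q}{-4 + Q}\right)^{2}}{5} = \frac{2}{5} + \frac{49 Q^{2} \frac{1}{\left(-4 + Q\right)^{2}}}{5} = \frac{2}{5} + \frac{49 Q^{2}}{5 \left(-4 + Q\right)^{2}}$)
$T = 70$
$T + a{\left(-7 \right)} 120 = 70 + \left(\frac{2}{5} + \frac{49 \left(-7\right)^{2}}{5 \left(-4 - 7\right)^{2}}\right) 120 = 70 + \left(\frac{2}{5} + \frac{49}{5} \cdot 49 \cdot \frac{1}{121}\right) 120 = 70 + \left(\frac{2}{5} + \frac{2401}{605}\right) 120 = 70 + \frac{2643}{605} \cdot 120 = 70 + \frac{63432}{121} = \frac{71902}{121}$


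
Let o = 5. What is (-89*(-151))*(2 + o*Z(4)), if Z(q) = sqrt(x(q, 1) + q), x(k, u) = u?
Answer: 26878 + 67195*sqrt(5) ≈ 1.7713e+5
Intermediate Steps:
Z(q) = sqrt(1 + q)
(-89*(-151))*(2 + o*Z(4)) = (-89*(-151))*(2 + 5*sqrt(1 + 4)) = 13439*(2 + 5*sqrt(5)) = 26878 + 67195*sqrt(5)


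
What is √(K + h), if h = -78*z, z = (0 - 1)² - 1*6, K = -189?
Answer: √201 ≈ 14.177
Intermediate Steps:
z = -5 (z = (-1)² - 6 = 1 - 6 = -5)
h = 390 (h = -78*(-5) = 390)
√(K + h) = √(-189 + 390) = √201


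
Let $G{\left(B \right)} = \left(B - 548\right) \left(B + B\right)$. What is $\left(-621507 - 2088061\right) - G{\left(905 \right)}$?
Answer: $-3355738$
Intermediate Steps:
$G{\left(B \right)} = 2 B \left(-548 + B\right)$ ($G{\left(B \right)} = \left(-548 + B\right) 2 B = 2 B \left(-548 + B\right)$)
$\left(-621507 - 2088061\right) - G{\left(905 \right)} = \left(-621507 - 2088061\right) - 2 \cdot 905 \left(-548 + 905\right) = -2709568 - 2 \cdot 905 \cdot 357 = -2709568 - 646170 = -3355738$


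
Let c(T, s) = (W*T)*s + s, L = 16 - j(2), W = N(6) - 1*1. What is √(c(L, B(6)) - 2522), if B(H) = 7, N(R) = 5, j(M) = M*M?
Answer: I*√2179 ≈ 46.68*I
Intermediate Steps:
j(M) = M²
W = 4 (W = 5 - 1*1 = 5 - 1 = 4)
L = 12 (L = 16 - 1*2² = 16 - 1*4 = 16 - 4 = 12)
c(T, s) = s + 4*T*s (c(T, s) = (4*T)*s + s = 4*T*s + s = s + 4*T*s)
√(c(L, B(6)) - 2522) = √(7*(1 + 4*12) - 2522) = √(7*(1 + 48) - 2522) = √(7*49 - 2522) = √(343 - 2522) = √(-2179) = I*√2179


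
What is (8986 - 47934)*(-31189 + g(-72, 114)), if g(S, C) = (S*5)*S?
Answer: 205217012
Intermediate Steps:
g(S, C) = 5*S² (g(S, C) = (5*S)*S = 5*S²)
(8986 - 47934)*(-31189 + g(-72, 114)) = (8986 - 47934)*(-31189 + 5*(-72)²) = -38948*(-31189 + 5*5184) = -38948*(-31189 + 25920) = -38948*(-5269) = 205217012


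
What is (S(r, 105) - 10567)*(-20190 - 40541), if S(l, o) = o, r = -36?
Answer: 635367722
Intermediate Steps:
(S(r, 105) - 10567)*(-20190 - 40541) = (105 - 10567)*(-20190 - 40541) = -10462*(-60731) = 635367722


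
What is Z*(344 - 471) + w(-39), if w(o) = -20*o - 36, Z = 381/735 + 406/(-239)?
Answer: 52342779/58555 ≈ 893.91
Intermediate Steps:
Z = -69117/58555 (Z = 381*(1/735) + 406*(-1/239) = 127/245 - 406/239 = -69117/58555 ≈ -1.1804)
w(o) = -36 - 20*o
Z*(344 - 471) + w(-39) = -69117*(344 - 471)/58555 + (-36 - 20*(-39)) = -69117/58555*(-127) + (-36 + 780) = 8777859/58555 + 744 = 52342779/58555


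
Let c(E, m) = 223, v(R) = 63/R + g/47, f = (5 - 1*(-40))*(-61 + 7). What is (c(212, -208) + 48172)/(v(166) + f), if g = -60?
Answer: -377577790/18965859 ≈ -19.908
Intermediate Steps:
f = -2430 (f = (5 + 40)*(-54) = 45*(-54) = -2430)
v(R) = -60/47 + 63/R (v(R) = 63/R - 60/47 = -60/47 + 63/R)
(c(212, -208) + 48172)/(v(166) + f) = (223 + 48172)/((-60/47 + 63/166) - 2430) = 48395/((-60/47 + 63*(1/166)) - 2430) = 48395/((-60/47 + 63/166) - 2430) = 48395/(-6999/7802 - 2430) = 48395/(-18965859/7802) = 48395*(-7802/18965859) = -377577790/18965859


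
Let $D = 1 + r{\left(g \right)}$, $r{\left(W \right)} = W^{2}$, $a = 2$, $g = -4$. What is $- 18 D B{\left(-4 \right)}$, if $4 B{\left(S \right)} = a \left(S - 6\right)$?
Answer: $1530$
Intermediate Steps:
$D = 17$ ($D = 1 + \left(-4\right)^{2} = 1 + 16 = 17$)
$B{\left(S \right)} = -3 + \frac{S}{2}$ ($B{\left(S \right)} = \frac{2 \left(S - 6\right)}{4} = \frac{2 \left(-6 + S\right)}{4} = \frac{-12 + 2 S}{4} = -3 + \frac{S}{2}$)
$- 18 D B{\left(-4 \right)} = \left(-18\right) 17 \left(-3 + \frac{1}{2} \left(-4\right)\right) = - 306 \left(-3 - 2\right) = \left(-306\right) \left(-5\right) = 1530$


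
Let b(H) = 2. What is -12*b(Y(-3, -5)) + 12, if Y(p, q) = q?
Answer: -12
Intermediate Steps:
-12*b(Y(-3, -5)) + 12 = -12*2 + 12 = -24 + 12 = -12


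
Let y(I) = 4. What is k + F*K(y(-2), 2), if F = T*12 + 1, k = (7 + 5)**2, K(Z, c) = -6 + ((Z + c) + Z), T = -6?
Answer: -140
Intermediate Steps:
K(Z, c) = -6 + c + 2*Z (K(Z, c) = -6 + (c + 2*Z) = -6 + c + 2*Z)
k = 144 (k = 12**2 = 144)
F = -71 (F = -6*12 + 1 = -72 + 1 = -71)
k + F*K(y(-2), 2) = 144 - 71*(-6 + 2 + 2*4) = 144 - 71*(-6 + 2 + 8) = 144 - 71*4 = 144 - 284 = -140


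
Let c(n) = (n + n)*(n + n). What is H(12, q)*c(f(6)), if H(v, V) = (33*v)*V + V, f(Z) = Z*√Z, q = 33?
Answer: 11319264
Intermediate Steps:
f(Z) = Z^(3/2)
c(n) = 4*n² (c(n) = (2*n)*(2*n) = 4*n²)
H(v, V) = V + 33*V*v (H(v, V) = 33*V*v + V = V + 33*V*v)
H(12, q)*c(f(6)) = (33*(1 + 33*12))*(4*(6^(3/2))²) = (33*(1 + 396))*(4*(6*√6)²) = (33*397)*(4*216) = 13101*864 = 11319264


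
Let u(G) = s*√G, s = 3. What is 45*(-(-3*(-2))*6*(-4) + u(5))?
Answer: 6480 + 135*√5 ≈ 6781.9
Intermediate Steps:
u(G) = 3*√G
45*(-(-3*(-2))*6*(-4) + u(5)) = 45*(-(-3*(-2))*6*(-4) + 3*√5) = 45*(-6*6*(-4) + 3*√5) = 45*(-1*36*(-4) + 3*√5) = 45*(-36*(-4) + 3*√5) = 45*(144 + 3*√5) = 6480 + 135*√5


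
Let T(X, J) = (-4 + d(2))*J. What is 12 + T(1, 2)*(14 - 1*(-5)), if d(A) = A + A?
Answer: 12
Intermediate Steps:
d(A) = 2*A
T(X, J) = 0 (T(X, J) = (-4 + 2*2)*J = (-4 + 4)*J = 0*J = 0)
12 + T(1, 2)*(14 - 1*(-5)) = 12 + 0*(14 - 1*(-5)) = 12 + 0*(14 + 5) = 12 + 0*19 = 12 + 0 = 12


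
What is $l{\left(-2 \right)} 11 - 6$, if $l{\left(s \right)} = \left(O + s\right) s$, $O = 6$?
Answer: $-94$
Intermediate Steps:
$l{\left(s \right)} = s \left(6 + s\right)$ ($l{\left(s \right)} = \left(6 + s\right) s = s \left(6 + s\right)$)
$l{\left(-2 \right)} 11 - 6 = - 2 \left(6 - 2\right) 11 - 6 = \left(-2\right) 4 \cdot 11 - 6 = \left(-8\right) 11 - 6 = -88 - 6 = -94$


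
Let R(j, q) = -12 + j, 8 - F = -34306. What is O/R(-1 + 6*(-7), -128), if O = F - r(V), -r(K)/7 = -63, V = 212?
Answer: -33873/55 ≈ -615.87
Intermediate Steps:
F = 34314 (F = 8 - 1*(-34306) = 8 + 34306 = 34314)
r(K) = 441 (r(K) = -7*(-63) = 441)
O = 33873 (O = 34314 - 1*441 = 34314 - 441 = 33873)
O/R(-1 + 6*(-7), -128) = 33873/(-12 + (-1 + 6*(-7))) = 33873/(-12 + (-1 - 42)) = 33873/(-12 - 43) = 33873/(-55) = 33873*(-1/55) = -33873/55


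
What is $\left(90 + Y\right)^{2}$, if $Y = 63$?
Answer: $23409$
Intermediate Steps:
$\left(90 + Y\right)^{2} = \left(90 + 63\right)^{2} = 153^{2} = 23409$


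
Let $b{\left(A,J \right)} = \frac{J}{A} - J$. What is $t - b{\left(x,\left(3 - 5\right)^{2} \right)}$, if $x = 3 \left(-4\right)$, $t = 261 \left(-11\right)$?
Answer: $- \frac{8600}{3} \approx -2866.7$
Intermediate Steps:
$t = -2871$
$x = -12$
$b{\left(A,J \right)} = - J + \frac{J}{A}$
$t - b{\left(x,\left(3 - 5\right)^{2} \right)} = -2871 - \left(- \left(3 - 5\right)^{2} + \frac{\left(3 - 5\right)^{2}}{-12}\right) = -2871 - \left(- \left(-2\right)^{2} + \left(-2\right)^{2} \left(- \frac{1}{12}\right)\right) = -2871 - \left(\left(-1\right) 4 + 4 \left(- \frac{1}{12}\right)\right) = -2871 - \left(-4 - \frac{1}{3}\right) = -2871 - - \frac{13}{3} = -2871 + \frac{13}{3} = - \frac{8600}{3}$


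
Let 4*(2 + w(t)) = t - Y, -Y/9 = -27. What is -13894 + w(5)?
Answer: -27911/2 ≈ -13956.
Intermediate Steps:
Y = 243 (Y = -9*(-27) = 243)
w(t) = -251/4 + t/4 (w(t) = -2 + (t - 1*243)/4 = -2 + (t - 243)/4 = -2 + (-243 + t)/4 = -2 + (-243/4 + t/4) = -251/4 + t/4)
-13894 + w(5) = -13894 + (-251/4 + (¼)*5) = -13894 + (-251/4 + 5/4) = -13894 - 123/2 = -27911/2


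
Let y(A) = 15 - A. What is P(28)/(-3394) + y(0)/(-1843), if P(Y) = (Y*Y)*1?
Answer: -747911/3127571 ≈ -0.23913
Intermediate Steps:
P(Y) = Y**2 (P(Y) = Y**2*1 = Y**2)
P(28)/(-3394) + y(0)/(-1843) = 28**2/(-3394) + (15 - 1*0)/(-1843) = 784*(-1/3394) + (15 + 0)*(-1/1843) = -392/1697 + 15*(-1/1843) = -392/1697 - 15/1843 = -747911/3127571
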